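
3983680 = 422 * 9440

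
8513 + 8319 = 16832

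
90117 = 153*589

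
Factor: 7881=3^1*37^1*71^1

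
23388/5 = 4677 + 3/5 = 4677.60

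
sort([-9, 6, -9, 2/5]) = [-9, -9, 2/5, 6]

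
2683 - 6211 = -3528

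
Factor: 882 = 2^1 * 3^2 * 7^2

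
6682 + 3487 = 10169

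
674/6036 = 337/3018 ≈ 0.112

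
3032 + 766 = 3798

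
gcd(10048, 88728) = 8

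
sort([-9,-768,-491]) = [-768,-491,-9]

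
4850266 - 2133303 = 2716963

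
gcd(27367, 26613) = 1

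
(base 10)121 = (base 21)5g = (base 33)3m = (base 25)4l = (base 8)171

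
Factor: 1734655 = 5^1 * 13^1 * 26687^1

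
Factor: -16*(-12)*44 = 2^8*3^1*11^1 = 8448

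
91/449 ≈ 0.203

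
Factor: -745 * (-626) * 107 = 2^1 * 5^1 * 107^1 * 149^1 * 313^1 = 49901590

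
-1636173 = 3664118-5300291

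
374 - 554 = -180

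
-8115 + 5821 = -2294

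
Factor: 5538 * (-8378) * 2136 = -1 * 2^5 * 3^2 * 13^1 * 59^1 * 71^2 * 89^1 = -99104769504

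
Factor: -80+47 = -1 * 3^1 * 11^1 = -33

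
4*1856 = 7424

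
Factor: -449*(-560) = 2^4*5^1*7^1*449^1 = 251440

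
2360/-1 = -2360 = -2360.00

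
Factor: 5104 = 2^4 * 11^1 * 29^1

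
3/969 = 1/323≈0.00310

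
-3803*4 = -15212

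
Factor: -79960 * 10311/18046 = -1 * 2^2 * 3^1 * 5^1 * 491^1 * 1289^(-1) * 1999^1 = -58890540/1289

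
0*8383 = 0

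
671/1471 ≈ 0.456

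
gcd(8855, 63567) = 7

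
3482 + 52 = 3534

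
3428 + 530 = 3958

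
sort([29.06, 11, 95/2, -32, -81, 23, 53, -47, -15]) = [-81, -47, -32, -15, 11, 23, 29.06, 95/2, 53]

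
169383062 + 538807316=708190378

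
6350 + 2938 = 9288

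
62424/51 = 1224 = 1224.00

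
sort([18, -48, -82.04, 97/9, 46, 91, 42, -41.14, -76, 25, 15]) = [-82.04, -76, -48, -41.14, 97/9, 15, 18, 25, 42, 46, 91]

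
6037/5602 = 1 + 435/5602 ≈ 1.08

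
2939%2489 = 450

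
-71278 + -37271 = -108549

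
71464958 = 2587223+68877735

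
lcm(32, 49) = 1568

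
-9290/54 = -172 - 1/27 ≈ -172.04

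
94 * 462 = 43428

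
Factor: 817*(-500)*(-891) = 2^2*3^4*5^3*11^1*19^1*43^1 = 363973500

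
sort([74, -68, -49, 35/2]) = [-68, -49, 35/2, 74]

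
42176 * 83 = 3500608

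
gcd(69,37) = 1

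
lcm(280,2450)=9800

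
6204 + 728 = 6932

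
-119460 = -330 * 362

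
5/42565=1/8513 ≈ 0.000117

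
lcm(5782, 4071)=398958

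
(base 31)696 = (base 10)6051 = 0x17a3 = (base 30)6ll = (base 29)75j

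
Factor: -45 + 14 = -1 * 31^1 = -31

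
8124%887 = 141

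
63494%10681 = 10089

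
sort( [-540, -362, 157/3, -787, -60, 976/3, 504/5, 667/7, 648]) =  [-787, -540, -362, -60, 157/3, 667/7, 504/5, 976/3, 648]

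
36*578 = 20808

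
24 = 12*2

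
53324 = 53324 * 1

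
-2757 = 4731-7488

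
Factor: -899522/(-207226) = 13^1*29^1*1193^1*103613^(-1) = 449761/103613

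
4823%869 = 478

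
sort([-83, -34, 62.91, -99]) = [-99, -83, -34, 62.91]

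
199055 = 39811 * 5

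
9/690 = 3/230 ≈ 0.0130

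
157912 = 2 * 78956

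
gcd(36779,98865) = 1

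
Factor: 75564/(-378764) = -1*3^2*23^(-2)*179^(-1)*2099^1 = -18891/94691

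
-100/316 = -25/79 ≈ -0.316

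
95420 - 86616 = 8804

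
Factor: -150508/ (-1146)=2^1 * 3^ (-1) * 197^1=394/3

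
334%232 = 102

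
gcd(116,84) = 4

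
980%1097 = 980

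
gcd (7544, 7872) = 328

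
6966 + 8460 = 15426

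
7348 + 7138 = 14486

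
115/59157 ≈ 0.00194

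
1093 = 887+206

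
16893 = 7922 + 8971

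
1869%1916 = 1869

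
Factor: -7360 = -1*2^6*5^1*23^1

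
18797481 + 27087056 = 45884537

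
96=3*32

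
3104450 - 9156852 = -6052402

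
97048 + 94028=191076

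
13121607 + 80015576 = 93137183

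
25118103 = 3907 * 6429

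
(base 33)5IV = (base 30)6MA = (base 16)17B6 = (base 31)69P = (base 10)6070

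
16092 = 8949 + 7143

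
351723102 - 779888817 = -428165715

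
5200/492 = 10 + 70/123 ≈ 10.57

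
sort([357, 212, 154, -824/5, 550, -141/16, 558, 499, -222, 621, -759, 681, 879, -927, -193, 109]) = [-927, -759, -222, -193, -824/5, -141/16, 109, 154, 212, 357, 499, 550, 558, 621, 681, 879]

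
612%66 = 18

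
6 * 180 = 1080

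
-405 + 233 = -172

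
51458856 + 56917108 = 108375964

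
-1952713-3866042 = -5818755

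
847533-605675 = 241858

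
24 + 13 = 37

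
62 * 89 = 5518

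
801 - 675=126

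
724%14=10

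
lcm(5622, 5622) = 5622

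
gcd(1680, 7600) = 80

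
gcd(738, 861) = 123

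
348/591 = 116/197 ≈ 0.589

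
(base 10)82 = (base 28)2q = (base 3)10001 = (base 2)1010010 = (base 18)4a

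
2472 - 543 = 1929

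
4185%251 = 169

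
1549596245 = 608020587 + 941575658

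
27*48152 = 1300104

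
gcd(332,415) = 83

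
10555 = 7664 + 2891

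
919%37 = 31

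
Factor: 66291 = 3^1*19^1*1163^1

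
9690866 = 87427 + 9603439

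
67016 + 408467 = 475483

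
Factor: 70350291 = 3^2 * 11^1 * 710609^1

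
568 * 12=6816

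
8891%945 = 386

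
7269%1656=645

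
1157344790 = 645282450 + 512062340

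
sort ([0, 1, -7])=[-7, 0, 1]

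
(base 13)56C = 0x3A7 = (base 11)780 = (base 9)1248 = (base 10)935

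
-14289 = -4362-9927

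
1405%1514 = 1405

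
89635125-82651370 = 6983755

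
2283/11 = 207 + 6/11 ≈ 207.55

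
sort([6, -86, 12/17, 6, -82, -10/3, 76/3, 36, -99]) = [-99, -86, -82, -10/3, 12/17, 6, 6, 76/3, 36]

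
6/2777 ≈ 0.00216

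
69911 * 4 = 279644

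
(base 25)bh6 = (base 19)114a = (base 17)184d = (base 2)1110010001010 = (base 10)7306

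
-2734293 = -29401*93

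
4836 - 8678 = -3842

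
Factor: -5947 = -1 * 19^1 * 313^1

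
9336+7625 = 16961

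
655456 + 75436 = 730892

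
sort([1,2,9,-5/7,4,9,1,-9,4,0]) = [-9,-5/7,0,1,1,2,4,4,9,9]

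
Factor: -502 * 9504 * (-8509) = 2^6 * 3^3 * 11^1 * 67^1 * 127^1 * 251^1 = 40596507072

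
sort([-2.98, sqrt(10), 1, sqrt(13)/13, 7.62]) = [-2.98, sqrt(13)/13, 1, sqrt(10), 7.62]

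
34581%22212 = 12369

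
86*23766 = 2043876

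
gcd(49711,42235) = 1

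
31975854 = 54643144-22667290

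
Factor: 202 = 2^1 * 101^1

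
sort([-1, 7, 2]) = [-1, 2, 7]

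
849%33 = 24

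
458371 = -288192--746563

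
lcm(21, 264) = 1848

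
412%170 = 72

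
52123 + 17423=69546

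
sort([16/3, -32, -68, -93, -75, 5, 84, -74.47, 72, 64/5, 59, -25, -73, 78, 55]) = [-93, -75, -74.47, -73, -68, -32, -25, 5, 16/3, 64/5, 55, 59, 72, 78, 84]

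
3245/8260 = 11/28 ≈ 0.393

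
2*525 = 1050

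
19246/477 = 40 + 166/477 ≈ 40.35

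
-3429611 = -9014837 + 5585226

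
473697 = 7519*63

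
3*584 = 1752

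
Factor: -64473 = -1*3^1*21491^1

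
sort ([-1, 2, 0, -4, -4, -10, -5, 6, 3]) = [-10, -5, -4, -4, -1, 0, 2, 3, 6]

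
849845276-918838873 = -68993597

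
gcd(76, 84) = 4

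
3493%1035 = 388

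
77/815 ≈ 0.0945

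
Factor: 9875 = 5^3*79^1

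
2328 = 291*8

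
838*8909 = 7465742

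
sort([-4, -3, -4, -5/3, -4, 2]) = [-4, -4, -4, -3, -5/3, 2]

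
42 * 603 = 25326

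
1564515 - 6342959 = -4778444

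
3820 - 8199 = -4379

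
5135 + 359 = 5494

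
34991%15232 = 4527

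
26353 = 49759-23406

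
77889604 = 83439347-5549743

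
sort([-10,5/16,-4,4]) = [-10,-4,5/16,4]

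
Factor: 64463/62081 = 7^1 * 9209^1 * 62081^(-1)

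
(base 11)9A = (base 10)109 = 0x6D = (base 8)155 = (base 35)34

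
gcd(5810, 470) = 10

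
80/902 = 40/451 ≈ 0.0887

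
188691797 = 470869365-282177568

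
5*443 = 2215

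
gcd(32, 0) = 32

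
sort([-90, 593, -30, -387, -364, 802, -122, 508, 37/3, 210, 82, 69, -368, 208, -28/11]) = [-387, -368, -364, -122, -90, -30, -28/11, 37/3, 69, 82, 208, 210, 508, 593, 802]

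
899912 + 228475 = 1128387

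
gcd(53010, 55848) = 6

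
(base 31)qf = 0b1100110101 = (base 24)1a5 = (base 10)821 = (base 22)1f7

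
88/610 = 44/305 ≈ 0.144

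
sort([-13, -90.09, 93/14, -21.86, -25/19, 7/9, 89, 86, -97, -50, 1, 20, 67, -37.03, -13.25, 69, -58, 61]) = [-97, -90.09, -58, -50, -37.03, -21.86, -13.25, -13, -25/19, 7/9, 1, 93/14, 20, 61, 67, 69, 86, 89]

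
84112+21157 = 105269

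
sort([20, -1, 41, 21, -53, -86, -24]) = [-86, -53, -24, -1, 20, 21, 41]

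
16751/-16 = -1046 - 15/16 ≈ -1046.94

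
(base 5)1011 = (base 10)131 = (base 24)5b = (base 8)203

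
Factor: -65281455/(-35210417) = 3^2*5^1*11^(-1)*17^(-1)*188291^(-1)*1450699^1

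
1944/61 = 31 + 53/61≈31.87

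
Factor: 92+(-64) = 2^2*7^1 = 28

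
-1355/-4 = 338 + 3/4 = 338.75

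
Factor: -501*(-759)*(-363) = -1*3^3*11^3*23^1*167^1 = -138034017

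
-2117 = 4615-6732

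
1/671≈0.00149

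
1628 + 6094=7722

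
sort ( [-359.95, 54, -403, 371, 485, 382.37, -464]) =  [-464, -403, -359.95, 54, 371, 382.37, 485]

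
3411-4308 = -897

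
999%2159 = 999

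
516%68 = 40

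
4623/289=15+288/289 ≈ 16.00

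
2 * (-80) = -160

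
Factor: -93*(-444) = 2^2*3^2*31^1*37^1 = 41292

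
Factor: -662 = -1*2^1*331^1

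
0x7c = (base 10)124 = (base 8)174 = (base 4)1330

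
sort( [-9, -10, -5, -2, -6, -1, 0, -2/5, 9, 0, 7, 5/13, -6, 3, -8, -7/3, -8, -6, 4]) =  [-10, -9, -8, -8, -6, -6, -6, -5, -7/3, -2, -1, -2/5, 0, 0, 5/13, 3, 4, 7, 9]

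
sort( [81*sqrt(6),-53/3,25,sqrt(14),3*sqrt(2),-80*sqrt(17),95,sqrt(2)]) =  [-80*sqrt(17),-53/3,sqrt(2),sqrt(14),3*sqrt(2),25,95,81*sqrt(6)]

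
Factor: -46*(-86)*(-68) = -1*2^4*17^1*23^1*43^1 = -269008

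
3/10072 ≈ 0.000298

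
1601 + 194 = 1795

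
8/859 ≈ 0.00931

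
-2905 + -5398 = -8303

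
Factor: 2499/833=3^1=3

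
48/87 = 16/29≈0.552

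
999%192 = 39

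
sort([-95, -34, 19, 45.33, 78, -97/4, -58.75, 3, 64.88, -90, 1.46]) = [-95, -90, -58.75, -34, -97/4, 1.46, 3, 19, 45.33, 64.88, 78]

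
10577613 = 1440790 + 9136823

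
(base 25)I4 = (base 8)706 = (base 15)204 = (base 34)DC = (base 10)454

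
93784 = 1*93784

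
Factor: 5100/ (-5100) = -1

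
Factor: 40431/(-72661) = -1 * 3^1 * 13477^1 * 72661^(-1) 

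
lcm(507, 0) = 0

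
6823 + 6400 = 13223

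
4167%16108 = 4167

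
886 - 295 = 591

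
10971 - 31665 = -20694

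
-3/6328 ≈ -0.000474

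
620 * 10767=6675540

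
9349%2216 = 485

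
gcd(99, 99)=99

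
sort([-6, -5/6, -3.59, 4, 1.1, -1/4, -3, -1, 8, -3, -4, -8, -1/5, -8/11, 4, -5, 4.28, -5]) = [-8, -6, -5, -5, -4, -3.59, -3, -3, -1, -5/6, -8/11, -1/4, -1/5, 1.1, 4, 4, 4.28, 8]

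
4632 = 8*579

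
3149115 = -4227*(-745)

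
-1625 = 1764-3389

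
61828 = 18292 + 43536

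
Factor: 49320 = 2^3 * 3^2 * 5^1 * 137^1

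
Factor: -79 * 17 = -1 * 17^1 * 79^1 = -1343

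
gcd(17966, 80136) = 2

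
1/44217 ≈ 0.0000226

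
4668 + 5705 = 10373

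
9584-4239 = 5345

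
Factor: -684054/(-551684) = 2^(-1)*3^2*17^(-1)*19^(-1)*89^1 = 801/646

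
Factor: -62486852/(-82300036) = 7^(-1)*13^(-1)*719^1*21727^1*226099^(-1) = 15621713/20575009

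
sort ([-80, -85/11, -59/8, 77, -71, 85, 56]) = [-80, -71, -85/11, -59/8, 56, 77, 85]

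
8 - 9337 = -9329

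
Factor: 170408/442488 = 3^(-1) * 7^1 * 17^1 * 103^(-1) = 119/309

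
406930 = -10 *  (-40693)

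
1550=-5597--7147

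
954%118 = 10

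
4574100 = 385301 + 4188799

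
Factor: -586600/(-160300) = 2^1*229^(-1)*419^1 = 838/229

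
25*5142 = 128550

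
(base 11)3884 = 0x13bd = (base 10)5053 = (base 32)4tt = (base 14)1bad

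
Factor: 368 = 2^4*23^1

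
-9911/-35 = 283 + 6/35 ≈ 283.17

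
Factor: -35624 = -1*2^3*61^1*73^1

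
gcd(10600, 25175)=1325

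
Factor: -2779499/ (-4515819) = 3^ (-1)*7^ (-1)*11^ (-1)*113^ (-1)*173^ (-1)*1093^1*2543^1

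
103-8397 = -8294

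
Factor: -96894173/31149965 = -1*5^(-1)*7^(-1)*11^(-1)*97^1*80909^(-1)*998909^1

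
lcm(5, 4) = 20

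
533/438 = 1+95/438 ≈ 1.22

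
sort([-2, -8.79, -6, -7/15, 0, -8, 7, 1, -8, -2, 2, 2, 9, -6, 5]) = [-8.79, -8, -8, -6, -6, -2, -2, -7/15, 0, 1, 2, 2, 5, 7, 9]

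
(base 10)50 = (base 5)200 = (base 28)1m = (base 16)32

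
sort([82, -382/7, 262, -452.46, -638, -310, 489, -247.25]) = [-638, -452.46, -310, -247.25, -382/7, 82, 262, 489]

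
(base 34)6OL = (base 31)82N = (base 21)HD3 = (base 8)17135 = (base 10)7773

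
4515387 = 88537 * 51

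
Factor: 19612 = 2^2 * 4903^1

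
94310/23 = 4100+10/23 ≈ 4100.43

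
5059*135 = 682965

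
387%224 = 163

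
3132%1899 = 1233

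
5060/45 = 112 + 4/9 ≈ 112.44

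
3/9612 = 1/3204 ≈ 0.000312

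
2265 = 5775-3510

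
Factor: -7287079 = -1 * 73^1 * 99823^1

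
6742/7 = 963 + 1/7 ≈ 963.14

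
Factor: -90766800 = -1*2^4*3^2*5^2*19^1*1327^1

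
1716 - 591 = 1125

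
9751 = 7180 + 2571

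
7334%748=602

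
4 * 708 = 2832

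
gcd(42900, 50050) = 7150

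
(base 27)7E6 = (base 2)1010101101111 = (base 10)5487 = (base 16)156F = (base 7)21666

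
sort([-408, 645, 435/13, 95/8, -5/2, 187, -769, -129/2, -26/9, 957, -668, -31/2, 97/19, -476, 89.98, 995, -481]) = [-769, -668, -481, -476, -408, -129/2, -31/2, -26/9, -5/2, 97/19, 95/8, 435/13, 89.98, 187, 645, 957, 995]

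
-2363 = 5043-7406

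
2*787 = 1574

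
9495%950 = 945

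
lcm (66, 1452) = 1452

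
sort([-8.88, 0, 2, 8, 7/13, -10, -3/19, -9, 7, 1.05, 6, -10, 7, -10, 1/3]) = [-10, -10, -10, -9, -8.88, -3/19, 0, 1/3, 7/13, 1.05, 2, 6, 7, 7, 8]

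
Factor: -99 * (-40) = 2^3 * 3^2 * 5^1 * 11^1 = 3960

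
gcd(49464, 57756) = 12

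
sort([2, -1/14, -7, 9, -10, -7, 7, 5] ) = [-10, -7, -7, -1/14, 2, 5, 7, 9] 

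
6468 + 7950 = 14418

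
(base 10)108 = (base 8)154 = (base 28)3o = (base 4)1230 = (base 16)6c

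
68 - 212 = -144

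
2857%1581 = 1276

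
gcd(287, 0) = 287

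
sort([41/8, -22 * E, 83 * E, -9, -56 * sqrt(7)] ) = [-56 * sqrt(7), -22 * E, -9, 41/8, 83 * E] 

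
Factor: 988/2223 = 2^2*3^(-2) = 4/9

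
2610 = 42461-39851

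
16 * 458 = 7328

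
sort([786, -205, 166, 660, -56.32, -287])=[-287, -205, -56.32, 166, 660, 786]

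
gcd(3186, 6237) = 27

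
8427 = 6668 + 1759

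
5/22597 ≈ 0.000221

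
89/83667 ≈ 0.00106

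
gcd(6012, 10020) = 2004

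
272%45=2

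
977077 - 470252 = 506825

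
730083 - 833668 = -103585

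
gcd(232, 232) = 232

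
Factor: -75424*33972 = -1*2^7*3^1*19^1*149^1*2357^1 = -2562304128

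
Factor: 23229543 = 3^1 * 7743181^1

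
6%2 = 0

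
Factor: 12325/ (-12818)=-1*2^ (-1)*5^2*13^ (-1)=-25/26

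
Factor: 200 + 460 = 2^2*3^1*5^1*11^1 = 660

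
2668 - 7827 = -5159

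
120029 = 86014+34015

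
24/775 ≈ 0.0310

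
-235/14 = -16 - 11/14 ≈ -16.79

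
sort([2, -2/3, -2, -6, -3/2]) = [-6, -2, -3/2, -2/3, 2]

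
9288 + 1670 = 10958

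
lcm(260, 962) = 9620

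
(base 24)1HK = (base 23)1KF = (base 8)1754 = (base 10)1004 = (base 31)11C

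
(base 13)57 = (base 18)40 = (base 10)72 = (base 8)110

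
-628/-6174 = 314/3087 ≈ 0.102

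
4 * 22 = 88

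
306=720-414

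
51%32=19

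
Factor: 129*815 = 3^1*5^1*43^1*163^1 = 105135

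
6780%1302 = 270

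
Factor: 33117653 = 33117653^1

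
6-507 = -501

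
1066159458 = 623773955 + 442385503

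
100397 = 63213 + 37184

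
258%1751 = 258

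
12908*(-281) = -3627148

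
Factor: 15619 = 15619^1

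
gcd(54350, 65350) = 50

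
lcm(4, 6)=12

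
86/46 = 43/23 ≈ 1.87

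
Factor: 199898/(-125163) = -1 * 2^1 * 3^(-2) * 127^1 * 787^1 * 13907^(-1)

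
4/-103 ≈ -0.0388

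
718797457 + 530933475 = 1249730932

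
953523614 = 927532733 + 25990881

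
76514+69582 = 146096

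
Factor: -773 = -1*773^1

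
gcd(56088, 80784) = 72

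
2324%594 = 542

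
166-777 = -611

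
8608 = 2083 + 6525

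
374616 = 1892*198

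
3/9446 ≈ 0.000318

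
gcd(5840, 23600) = 80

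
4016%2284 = 1732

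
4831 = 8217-3386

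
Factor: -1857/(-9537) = 11^(-1)*17^(-2)*619^1 = 619/3179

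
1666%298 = 176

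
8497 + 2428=10925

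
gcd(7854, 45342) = 66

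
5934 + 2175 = 8109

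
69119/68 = 1016 + 31/68 ≈ 1016.46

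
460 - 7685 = -7225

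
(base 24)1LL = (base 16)44D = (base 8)2115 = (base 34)WD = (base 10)1101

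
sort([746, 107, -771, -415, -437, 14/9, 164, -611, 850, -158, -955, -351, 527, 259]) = [-955, -771, -611, -437, -415, -351, -158, 14/9, 107, 164, 259, 527, 746, 850]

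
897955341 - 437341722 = 460613619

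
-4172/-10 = 417 + 1/5 = 417.20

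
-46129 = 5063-51192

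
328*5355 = 1756440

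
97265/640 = 151+125/128 ≈ 151.98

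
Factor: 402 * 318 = 2^2 * 3^2 * 53^1 * 67^1 = 127836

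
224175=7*32025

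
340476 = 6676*51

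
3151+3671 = 6822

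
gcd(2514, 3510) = 6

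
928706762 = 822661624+106045138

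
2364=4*591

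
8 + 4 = 12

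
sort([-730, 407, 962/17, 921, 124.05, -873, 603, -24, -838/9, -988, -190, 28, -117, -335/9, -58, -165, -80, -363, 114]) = [-988, -873, -730, -363, -190, -165, -117, -838/9, -80, -58, -335/9, -24, 28, 962/17, 114, 124.05, 407, 603, 921]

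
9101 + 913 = 10014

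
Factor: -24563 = -1*7^1*11^2*29^1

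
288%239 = 49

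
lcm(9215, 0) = 0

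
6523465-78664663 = -72141198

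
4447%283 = 202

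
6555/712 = 9 + 147/712 ≈ 9.21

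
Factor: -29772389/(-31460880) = 2^(-4)*3^(-1)*5^(-1)*11^(-1)*263^1*701^(-1)*6659^1 = 1751317/1850640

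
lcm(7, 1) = 7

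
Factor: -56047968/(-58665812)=2^3*3^2*71^1*197^(-1)*2741^1*74449^(-1)=14011992/14666453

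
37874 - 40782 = -2908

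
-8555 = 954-9509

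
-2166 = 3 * (-722)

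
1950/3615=130/241 ≈ 0.539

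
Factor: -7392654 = -1 * 2^1 * 3^3 * 17^1 * 8053^1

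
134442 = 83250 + 51192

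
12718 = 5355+7363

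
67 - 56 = 11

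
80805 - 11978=68827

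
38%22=16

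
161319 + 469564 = 630883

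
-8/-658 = 4/329 ≈ 0.0122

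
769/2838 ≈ 0.271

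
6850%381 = 373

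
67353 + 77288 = 144641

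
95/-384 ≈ -0.247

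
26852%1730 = 902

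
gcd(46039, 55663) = 1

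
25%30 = 25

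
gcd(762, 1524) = 762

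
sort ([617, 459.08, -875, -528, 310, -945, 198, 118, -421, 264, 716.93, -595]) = [-945, -875, -595, -528, -421, 118, 198, 264, 310, 459.08, 617, 716.93]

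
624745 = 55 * 11359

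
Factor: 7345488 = 2^4*3^1*199^1*769^1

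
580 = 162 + 418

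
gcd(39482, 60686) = 38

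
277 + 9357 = 9634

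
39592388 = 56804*697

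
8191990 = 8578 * 955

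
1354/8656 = 677/4328 ≈ 0.156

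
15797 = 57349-41552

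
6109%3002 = 105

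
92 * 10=920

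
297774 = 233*1278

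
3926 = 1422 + 2504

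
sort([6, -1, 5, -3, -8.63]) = [-8.63, -3, -1, 5, 6]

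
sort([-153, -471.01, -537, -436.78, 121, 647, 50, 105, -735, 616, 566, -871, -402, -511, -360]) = [-871, -735, -537, -511, -471.01, -436.78, -402, -360, -153, 50, 105, 121, 566, 616, 647]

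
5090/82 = 62 + 3/41 ≈ 62.07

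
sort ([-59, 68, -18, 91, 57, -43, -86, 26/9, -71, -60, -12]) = [-86, -71, -60, -59, -43, -18, -12, 26/9, 57, 68, 91]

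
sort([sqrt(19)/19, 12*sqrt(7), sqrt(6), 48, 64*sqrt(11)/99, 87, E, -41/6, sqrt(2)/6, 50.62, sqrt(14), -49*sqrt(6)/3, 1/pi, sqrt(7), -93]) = [-93, -49*sqrt(6)/3, -41/6, sqrt(19)/19, sqrt(2)/6, 1/pi, 64*sqrt(11)/99, sqrt(6), sqrt(7), E, sqrt(14), 12*sqrt(7), 48, 50.62, 87]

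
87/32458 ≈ 0.00268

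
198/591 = 66/197 ≈ 0.335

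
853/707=1+146/707 ≈ 1.21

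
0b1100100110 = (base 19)248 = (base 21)1h8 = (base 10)806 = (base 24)19e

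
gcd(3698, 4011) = 1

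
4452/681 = 6 + 122/227 ≈ 6.54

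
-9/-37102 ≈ 0.000243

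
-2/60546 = -1/30273 ≈ -0.0000330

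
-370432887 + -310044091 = -680476978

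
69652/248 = 280+53/62 ≈ 280.85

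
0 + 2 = 2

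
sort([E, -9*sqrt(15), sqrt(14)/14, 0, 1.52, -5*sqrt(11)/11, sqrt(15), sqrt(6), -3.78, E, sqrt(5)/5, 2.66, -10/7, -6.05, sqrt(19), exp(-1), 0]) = [-9*sqrt(15), -6.05, -3.78, -5*sqrt(11)/11, -10/7, 0, 0, sqrt(14)/14, exp(-1), sqrt(5)/5, 1.52, sqrt(6), 2.66, E, E, sqrt(15), sqrt(19)]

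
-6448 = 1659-8107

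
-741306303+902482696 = 161176393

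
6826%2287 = 2252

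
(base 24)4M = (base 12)9A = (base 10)118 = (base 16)76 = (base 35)3D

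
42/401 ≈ 0.105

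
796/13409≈0.0594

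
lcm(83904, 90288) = 8306496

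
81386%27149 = 27088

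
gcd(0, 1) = 1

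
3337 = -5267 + 8604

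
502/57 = 8 + 46/57 ≈ 8.81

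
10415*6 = 62490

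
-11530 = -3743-7787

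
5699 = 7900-2201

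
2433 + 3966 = 6399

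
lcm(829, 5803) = 5803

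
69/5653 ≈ 0.0122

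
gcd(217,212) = 1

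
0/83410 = 0 = 0.00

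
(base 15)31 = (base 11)42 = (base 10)46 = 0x2e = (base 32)1e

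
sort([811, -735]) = [-735, 811]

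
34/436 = 17/218 ≈ 0.0780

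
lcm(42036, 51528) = 1597368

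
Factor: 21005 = 5^1*4201^1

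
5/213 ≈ 0.0235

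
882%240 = 162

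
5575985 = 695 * 8023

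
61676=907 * 68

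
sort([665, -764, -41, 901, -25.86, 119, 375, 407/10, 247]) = [-764, -41, -25.86, 407/10, 119, 247, 375, 665, 901]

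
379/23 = 16 + 11/23 ≈ 16.48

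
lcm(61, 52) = 3172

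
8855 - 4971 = 3884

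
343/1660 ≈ 0.207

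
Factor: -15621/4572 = -1 * 2^(-2) * 3^(-1) * 41^1 = -41/12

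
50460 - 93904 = -43444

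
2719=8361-5642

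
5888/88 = 736/11 ≈ 66.91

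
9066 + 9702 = 18768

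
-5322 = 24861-30183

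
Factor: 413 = 7^1*59^1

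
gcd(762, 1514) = 2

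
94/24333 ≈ 0.00386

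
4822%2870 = 1952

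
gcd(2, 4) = 2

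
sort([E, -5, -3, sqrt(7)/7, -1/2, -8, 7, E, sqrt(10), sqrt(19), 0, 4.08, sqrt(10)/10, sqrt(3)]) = [-8, -5, -3, -1/2, 0, sqrt(10)/10, sqrt(7)/7, sqrt(3), E, E, sqrt(10), 4.08, sqrt(19), 7]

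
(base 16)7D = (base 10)125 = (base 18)6H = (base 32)3T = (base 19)6B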